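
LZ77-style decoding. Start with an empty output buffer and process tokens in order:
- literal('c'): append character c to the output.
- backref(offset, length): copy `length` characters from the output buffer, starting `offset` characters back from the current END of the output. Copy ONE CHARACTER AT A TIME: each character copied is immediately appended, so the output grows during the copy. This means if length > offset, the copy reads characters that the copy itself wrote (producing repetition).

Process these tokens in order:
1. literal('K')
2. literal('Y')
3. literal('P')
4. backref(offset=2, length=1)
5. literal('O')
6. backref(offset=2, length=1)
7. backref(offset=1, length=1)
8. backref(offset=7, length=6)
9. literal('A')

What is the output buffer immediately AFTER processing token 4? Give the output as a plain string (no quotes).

Token 1: literal('K'). Output: "K"
Token 2: literal('Y'). Output: "KY"
Token 3: literal('P'). Output: "KYP"
Token 4: backref(off=2, len=1). Copied 'Y' from pos 1. Output: "KYPY"

Answer: KYPY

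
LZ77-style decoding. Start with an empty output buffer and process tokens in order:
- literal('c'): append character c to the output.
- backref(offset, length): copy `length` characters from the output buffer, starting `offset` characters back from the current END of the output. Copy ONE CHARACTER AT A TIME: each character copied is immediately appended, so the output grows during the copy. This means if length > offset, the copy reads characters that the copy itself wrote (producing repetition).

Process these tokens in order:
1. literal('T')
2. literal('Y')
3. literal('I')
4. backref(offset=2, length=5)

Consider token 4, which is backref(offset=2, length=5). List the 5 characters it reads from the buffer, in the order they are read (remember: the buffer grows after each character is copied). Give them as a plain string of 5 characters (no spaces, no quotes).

Token 1: literal('T'). Output: "T"
Token 2: literal('Y'). Output: "TY"
Token 3: literal('I'). Output: "TYI"
Token 4: backref(off=2, len=5). Buffer before: "TYI" (len 3)
  byte 1: read out[1]='Y', append. Buffer now: "TYIY"
  byte 2: read out[2]='I', append. Buffer now: "TYIYI"
  byte 3: read out[3]='Y', append. Buffer now: "TYIYIY"
  byte 4: read out[4]='I', append. Buffer now: "TYIYIYI"
  byte 5: read out[5]='Y', append. Buffer now: "TYIYIYIY"

Answer: YIYIY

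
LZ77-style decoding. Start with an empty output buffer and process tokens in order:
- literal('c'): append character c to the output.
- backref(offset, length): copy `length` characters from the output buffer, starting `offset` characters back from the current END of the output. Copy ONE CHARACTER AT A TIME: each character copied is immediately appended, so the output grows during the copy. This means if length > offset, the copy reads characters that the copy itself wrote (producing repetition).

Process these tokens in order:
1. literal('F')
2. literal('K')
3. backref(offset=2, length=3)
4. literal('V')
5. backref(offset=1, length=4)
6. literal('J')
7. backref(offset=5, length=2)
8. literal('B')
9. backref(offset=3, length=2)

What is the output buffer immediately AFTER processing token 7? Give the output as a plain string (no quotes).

Answer: FKFKFVVVVVJVV

Derivation:
Token 1: literal('F'). Output: "F"
Token 2: literal('K'). Output: "FK"
Token 3: backref(off=2, len=3) (overlapping!). Copied 'FKF' from pos 0. Output: "FKFKF"
Token 4: literal('V'). Output: "FKFKFV"
Token 5: backref(off=1, len=4) (overlapping!). Copied 'VVVV' from pos 5. Output: "FKFKFVVVVV"
Token 6: literal('J'). Output: "FKFKFVVVVVJ"
Token 7: backref(off=5, len=2). Copied 'VV' from pos 6. Output: "FKFKFVVVVVJVV"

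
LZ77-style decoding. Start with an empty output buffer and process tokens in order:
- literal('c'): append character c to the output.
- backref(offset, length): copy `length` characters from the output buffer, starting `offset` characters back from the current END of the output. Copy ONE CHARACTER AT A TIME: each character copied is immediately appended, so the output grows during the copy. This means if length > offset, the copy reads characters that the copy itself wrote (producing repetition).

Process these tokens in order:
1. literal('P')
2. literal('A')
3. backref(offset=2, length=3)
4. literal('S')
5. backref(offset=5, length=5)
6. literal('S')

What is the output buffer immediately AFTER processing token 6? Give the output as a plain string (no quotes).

Answer: PAPAPSAPAPSS

Derivation:
Token 1: literal('P'). Output: "P"
Token 2: literal('A'). Output: "PA"
Token 3: backref(off=2, len=3) (overlapping!). Copied 'PAP' from pos 0. Output: "PAPAP"
Token 4: literal('S'). Output: "PAPAPS"
Token 5: backref(off=5, len=5). Copied 'APAPS' from pos 1. Output: "PAPAPSAPAPS"
Token 6: literal('S'). Output: "PAPAPSAPAPSS"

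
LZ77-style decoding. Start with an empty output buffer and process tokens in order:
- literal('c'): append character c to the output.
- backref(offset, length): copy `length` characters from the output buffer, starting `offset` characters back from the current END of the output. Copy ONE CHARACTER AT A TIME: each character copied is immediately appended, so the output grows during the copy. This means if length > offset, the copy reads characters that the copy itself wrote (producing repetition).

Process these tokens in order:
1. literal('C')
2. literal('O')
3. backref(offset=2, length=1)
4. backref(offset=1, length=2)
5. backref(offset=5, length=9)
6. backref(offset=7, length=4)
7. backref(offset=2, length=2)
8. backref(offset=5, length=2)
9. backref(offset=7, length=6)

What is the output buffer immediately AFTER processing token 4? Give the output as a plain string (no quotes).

Answer: COCCC

Derivation:
Token 1: literal('C'). Output: "C"
Token 2: literal('O'). Output: "CO"
Token 3: backref(off=2, len=1). Copied 'C' from pos 0. Output: "COC"
Token 4: backref(off=1, len=2) (overlapping!). Copied 'CC' from pos 2. Output: "COCCC"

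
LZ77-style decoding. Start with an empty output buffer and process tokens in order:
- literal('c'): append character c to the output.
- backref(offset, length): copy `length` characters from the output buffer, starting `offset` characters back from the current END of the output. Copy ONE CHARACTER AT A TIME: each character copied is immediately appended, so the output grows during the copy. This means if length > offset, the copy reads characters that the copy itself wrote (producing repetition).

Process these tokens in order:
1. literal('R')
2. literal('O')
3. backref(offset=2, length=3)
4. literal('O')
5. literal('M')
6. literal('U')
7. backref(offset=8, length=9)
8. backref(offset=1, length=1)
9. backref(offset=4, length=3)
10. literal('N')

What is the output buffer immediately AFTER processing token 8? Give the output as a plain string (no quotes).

Token 1: literal('R'). Output: "R"
Token 2: literal('O'). Output: "RO"
Token 3: backref(off=2, len=3) (overlapping!). Copied 'ROR' from pos 0. Output: "ROROR"
Token 4: literal('O'). Output: "RORORO"
Token 5: literal('M'). Output: "ROROROM"
Token 6: literal('U'). Output: "ROROROMU"
Token 7: backref(off=8, len=9) (overlapping!). Copied 'ROROROMUR' from pos 0. Output: "ROROROMUROROROMUR"
Token 8: backref(off=1, len=1). Copied 'R' from pos 16. Output: "ROROROMUROROROMURR"

Answer: ROROROMUROROROMURR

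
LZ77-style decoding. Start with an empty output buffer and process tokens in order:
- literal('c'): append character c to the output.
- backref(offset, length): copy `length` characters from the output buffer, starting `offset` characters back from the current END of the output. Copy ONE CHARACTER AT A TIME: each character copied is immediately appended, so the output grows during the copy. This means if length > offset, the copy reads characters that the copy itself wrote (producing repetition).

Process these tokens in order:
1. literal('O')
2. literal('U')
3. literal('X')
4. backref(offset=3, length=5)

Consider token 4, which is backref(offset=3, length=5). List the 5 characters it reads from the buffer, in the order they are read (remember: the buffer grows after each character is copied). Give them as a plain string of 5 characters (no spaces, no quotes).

Answer: OUXOU

Derivation:
Token 1: literal('O'). Output: "O"
Token 2: literal('U'). Output: "OU"
Token 3: literal('X'). Output: "OUX"
Token 4: backref(off=3, len=5). Buffer before: "OUX" (len 3)
  byte 1: read out[0]='O', append. Buffer now: "OUXO"
  byte 2: read out[1]='U', append. Buffer now: "OUXOU"
  byte 3: read out[2]='X', append. Buffer now: "OUXOUX"
  byte 4: read out[3]='O', append. Buffer now: "OUXOUXO"
  byte 5: read out[4]='U', append. Buffer now: "OUXOUXOU"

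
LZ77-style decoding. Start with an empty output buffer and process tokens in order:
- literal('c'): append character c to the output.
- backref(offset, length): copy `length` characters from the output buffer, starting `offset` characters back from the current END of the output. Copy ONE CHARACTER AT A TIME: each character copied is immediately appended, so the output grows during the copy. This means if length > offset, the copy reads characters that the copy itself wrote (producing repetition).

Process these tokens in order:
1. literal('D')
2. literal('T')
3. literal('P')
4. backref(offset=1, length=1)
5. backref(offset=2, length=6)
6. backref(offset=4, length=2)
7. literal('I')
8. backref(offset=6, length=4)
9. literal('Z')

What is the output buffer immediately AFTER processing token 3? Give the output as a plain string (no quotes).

Answer: DTP

Derivation:
Token 1: literal('D'). Output: "D"
Token 2: literal('T'). Output: "DT"
Token 3: literal('P'). Output: "DTP"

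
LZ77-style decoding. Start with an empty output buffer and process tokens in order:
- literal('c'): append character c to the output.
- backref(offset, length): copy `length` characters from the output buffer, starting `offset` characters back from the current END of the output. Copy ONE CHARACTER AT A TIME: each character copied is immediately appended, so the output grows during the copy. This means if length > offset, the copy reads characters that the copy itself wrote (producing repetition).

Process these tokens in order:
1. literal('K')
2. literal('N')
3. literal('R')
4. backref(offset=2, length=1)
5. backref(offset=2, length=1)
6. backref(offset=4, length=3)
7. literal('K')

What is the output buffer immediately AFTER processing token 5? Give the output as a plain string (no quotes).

Answer: KNRNR

Derivation:
Token 1: literal('K'). Output: "K"
Token 2: literal('N'). Output: "KN"
Token 3: literal('R'). Output: "KNR"
Token 4: backref(off=2, len=1). Copied 'N' from pos 1. Output: "KNRN"
Token 5: backref(off=2, len=1). Copied 'R' from pos 2. Output: "KNRNR"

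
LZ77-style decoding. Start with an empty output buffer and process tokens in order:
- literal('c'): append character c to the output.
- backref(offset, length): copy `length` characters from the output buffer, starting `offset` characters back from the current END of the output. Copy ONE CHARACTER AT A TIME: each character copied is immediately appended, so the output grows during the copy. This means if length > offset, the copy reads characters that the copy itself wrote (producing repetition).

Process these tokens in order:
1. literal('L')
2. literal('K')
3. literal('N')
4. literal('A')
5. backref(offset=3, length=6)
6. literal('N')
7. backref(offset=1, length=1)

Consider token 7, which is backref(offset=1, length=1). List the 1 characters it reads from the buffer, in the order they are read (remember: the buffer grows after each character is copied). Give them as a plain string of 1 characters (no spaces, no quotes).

Answer: N

Derivation:
Token 1: literal('L'). Output: "L"
Token 2: literal('K'). Output: "LK"
Token 3: literal('N'). Output: "LKN"
Token 4: literal('A'). Output: "LKNA"
Token 5: backref(off=3, len=6) (overlapping!). Copied 'KNAKNA' from pos 1. Output: "LKNAKNAKNA"
Token 6: literal('N'). Output: "LKNAKNAKNAN"
Token 7: backref(off=1, len=1). Buffer before: "LKNAKNAKNAN" (len 11)
  byte 1: read out[10]='N', append. Buffer now: "LKNAKNAKNANN"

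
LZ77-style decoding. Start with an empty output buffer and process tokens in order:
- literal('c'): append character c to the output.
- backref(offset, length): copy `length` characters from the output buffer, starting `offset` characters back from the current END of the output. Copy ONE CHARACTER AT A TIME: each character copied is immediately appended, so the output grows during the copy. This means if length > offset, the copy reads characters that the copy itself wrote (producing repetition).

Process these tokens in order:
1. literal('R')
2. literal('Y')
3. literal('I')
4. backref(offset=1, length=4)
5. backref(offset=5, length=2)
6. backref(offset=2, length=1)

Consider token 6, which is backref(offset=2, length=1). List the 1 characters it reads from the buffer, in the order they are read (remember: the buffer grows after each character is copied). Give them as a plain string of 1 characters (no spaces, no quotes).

Answer: I

Derivation:
Token 1: literal('R'). Output: "R"
Token 2: literal('Y'). Output: "RY"
Token 3: literal('I'). Output: "RYI"
Token 4: backref(off=1, len=4) (overlapping!). Copied 'IIII' from pos 2. Output: "RYIIIII"
Token 5: backref(off=5, len=2). Copied 'II' from pos 2. Output: "RYIIIIIII"
Token 6: backref(off=2, len=1). Buffer before: "RYIIIIIII" (len 9)
  byte 1: read out[7]='I', append. Buffer now: "RYIIIIIIII"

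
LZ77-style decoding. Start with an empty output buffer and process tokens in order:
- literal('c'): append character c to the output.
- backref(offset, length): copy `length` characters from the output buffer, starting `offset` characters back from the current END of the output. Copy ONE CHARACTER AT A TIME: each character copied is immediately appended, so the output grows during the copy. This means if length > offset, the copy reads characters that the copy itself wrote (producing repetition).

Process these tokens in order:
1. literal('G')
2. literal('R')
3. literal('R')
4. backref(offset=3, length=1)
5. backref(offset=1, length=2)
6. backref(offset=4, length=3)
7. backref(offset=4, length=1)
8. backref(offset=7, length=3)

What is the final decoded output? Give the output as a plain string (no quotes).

Token 1: literal('G'). Output: "G"
Token 2: literal('R'). Output: "GR"
Token 3: literal('R'). Output: "GRR"
Token 4: backref(off=3, len=1). Copied 'G' from pos 0. Output: "GRRG"
Token 5: backref(off=1, len=2) (overlapping!). Copied 'GG' from pos 3. Output: "GRRGGG"
Token 6: backref(off=4, len=3). Copied 'RGG' from pos 2. Output: "GRRGGGRGG"
Token 7: backref(off=4, len=1). Copied 'G' from pos 5. Output: "GRRGGGRGGG"
Token 8: backref(off=7, len=3). Copied 'GGG' from pos 3. Output: "GRRGGGRGGGGGG"

Answer: GRRGGGRGGGGGG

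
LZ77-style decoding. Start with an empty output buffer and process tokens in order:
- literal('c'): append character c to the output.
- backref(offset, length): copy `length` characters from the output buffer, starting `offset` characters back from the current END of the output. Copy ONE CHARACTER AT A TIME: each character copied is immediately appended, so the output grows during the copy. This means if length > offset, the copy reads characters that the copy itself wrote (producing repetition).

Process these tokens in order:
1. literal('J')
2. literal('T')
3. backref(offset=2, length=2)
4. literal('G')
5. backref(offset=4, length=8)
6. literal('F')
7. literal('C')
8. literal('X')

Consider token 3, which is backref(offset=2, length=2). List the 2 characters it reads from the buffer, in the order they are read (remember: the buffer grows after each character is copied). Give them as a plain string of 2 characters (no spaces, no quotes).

Token 1: literal('J'). Output: "J"
Token 2: literal('T'). Output: "JT"
Token 3: backref(off=2, len=2). Buffer before: "JT" (len 2)
  byte 1: read out[0]='J', append. Buffer now: "JTJ"
  byte 2: read out[1]='T', append. Buffer now: "JTJT"

Answer: JT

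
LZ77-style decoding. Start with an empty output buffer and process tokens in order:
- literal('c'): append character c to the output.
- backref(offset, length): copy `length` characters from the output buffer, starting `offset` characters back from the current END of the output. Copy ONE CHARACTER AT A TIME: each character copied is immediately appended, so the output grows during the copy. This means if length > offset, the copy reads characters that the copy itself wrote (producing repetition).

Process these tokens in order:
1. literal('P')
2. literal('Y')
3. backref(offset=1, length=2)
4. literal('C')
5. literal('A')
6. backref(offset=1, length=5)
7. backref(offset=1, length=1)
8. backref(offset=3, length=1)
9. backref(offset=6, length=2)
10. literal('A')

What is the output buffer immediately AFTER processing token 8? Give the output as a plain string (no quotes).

Token 1: literal('P'). Output: "P"
Token 2: literal('Y'). Output: "PY"
Token 3: backref(off=1, len=2) (overlapping!). Copied 'YY' from pos 1. Output: "PYYY"
Token 4: literal('C'). Output: "PYYYC"
Token 5: literal('A'). Output: "PYYYCA"
Token 6: backref(off=1, len=5) (overlapping!). Copied 'AAAAA' from pos 5. Output: "PYYYCAAAAAA"
Token 7: backref(off=1, len=1). Copied 'A' from pos 10. Output: "PYYYCAAAAAAA"
Token 8: backref(off=3, len=1). Copied 'A' from pos 9. Output: "PYYYCAAAAAAAA"

Answer: PYYYCAAAAAAAA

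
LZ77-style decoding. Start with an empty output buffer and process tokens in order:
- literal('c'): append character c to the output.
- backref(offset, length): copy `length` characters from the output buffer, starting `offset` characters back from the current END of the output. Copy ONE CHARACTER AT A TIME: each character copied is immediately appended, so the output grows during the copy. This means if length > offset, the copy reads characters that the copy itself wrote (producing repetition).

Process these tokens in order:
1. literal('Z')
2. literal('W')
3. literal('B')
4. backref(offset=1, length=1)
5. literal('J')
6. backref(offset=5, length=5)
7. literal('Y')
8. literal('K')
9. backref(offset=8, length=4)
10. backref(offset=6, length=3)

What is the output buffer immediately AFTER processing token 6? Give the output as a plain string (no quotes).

Token 1: literal('Z'). Output: "Z"
Token 2: literal('W'). Output: "ZW"
Token 3: literal('B'). Output: "ZWB"
Token 4: backref(off=1, len=1). Copied 'B' from pos 2. Output: "ZWBB"
Token 5: literal('J'). Output: "ZWBBJ"
Token 6: backref(off=5, len=5). Copied 'ZWBBJ' from pos 0. Output: "ZWBBJZWBBJ"

Answer: ZWBBJZWBBJ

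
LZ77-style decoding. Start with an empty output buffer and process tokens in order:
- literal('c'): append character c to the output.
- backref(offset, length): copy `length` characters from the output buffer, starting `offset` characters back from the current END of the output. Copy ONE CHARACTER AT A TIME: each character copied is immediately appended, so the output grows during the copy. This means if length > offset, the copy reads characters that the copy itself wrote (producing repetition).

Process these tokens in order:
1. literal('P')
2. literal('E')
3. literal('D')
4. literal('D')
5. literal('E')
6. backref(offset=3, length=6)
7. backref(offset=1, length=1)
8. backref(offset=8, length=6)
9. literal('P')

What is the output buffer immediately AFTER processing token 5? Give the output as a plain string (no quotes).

Token 1: literal('P'). Output: "P"
Token 2: literal('E'). Output: "PE"
Token 3: literal('D'). Output: "PED"
Token 4: literal('D'). Output: "PEDD"
Token 5: literal('E'). Output: "PEDDE"

Answer: PEDDE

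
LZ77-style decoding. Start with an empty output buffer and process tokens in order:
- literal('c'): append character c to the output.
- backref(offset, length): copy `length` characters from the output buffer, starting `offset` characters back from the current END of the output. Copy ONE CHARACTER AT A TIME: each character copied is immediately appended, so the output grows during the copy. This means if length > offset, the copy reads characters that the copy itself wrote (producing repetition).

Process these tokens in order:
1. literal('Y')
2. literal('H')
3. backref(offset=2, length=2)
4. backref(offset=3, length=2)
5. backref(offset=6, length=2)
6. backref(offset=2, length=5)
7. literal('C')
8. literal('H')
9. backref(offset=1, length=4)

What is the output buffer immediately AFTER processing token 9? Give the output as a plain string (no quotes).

Token 1: literal('Y'). Output: "Y"
Token 2: literal('H'). Output: "YH"
Token 3: backref(off=2, len=2). Copied 'YH' from pos 0. Output: "YHYH"
Token 4: backref(off=3, len=2). Copied 'HY' from pos 1. Output: "YHYHHY"
Token 5: backref(off=6, len=2). Copied 'YH' from pos 0. Output: "YHYHHYYH"
Token 6: backref(off=2, len=5) (overlapping!). Copied 'YHYHY' from pos 6. Output: "YHYHHYYHYHYHY"
Token 7: literal('C'). Output: "YHYHHYYHYHYHYC"
Token 8: literal('H'). Output: "YHYHHYYHYHYHYCH"
Token 9: backref(off=1, len=4) (overlapping!). Copied 'HHHH' from pos 14. Output: "YHYHHYYHYHYHYCHHHHH"

Answer: YHYHHYYHYHYHYCHHHHH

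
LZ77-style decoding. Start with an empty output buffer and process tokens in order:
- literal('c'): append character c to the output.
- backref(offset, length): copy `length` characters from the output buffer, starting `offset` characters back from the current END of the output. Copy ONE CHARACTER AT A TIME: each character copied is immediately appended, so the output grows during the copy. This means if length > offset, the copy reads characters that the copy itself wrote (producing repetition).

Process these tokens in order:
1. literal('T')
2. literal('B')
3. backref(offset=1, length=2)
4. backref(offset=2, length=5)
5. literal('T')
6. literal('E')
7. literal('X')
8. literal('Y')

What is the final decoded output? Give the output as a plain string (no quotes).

Answer: TBBBBBBBBTEXY

Derivation:
Token 1: literal('T'). Output: "T"
Token 2: literal('B'). Output: "TB"
Token 3: backref(off=1, len=2) (overlapping!). Copied 'BB' from pos 1. Output: "TBBB"
Token 4: backref(off=2, len=5) (overlapping!). Copied 'BBBBB' from pos 2. Output: "TBBBBBBBB"
Token 5: literal('T'). Output: "TBBBBBBBBT"
Token 6: literal('E'). Output: "TBBBBBBBBTE"
Token 7: literal('X'). Output: "TBBBBBBBBTEX"
Token 8: literal('Y'). Output: "TBBBBBBBBTEXY"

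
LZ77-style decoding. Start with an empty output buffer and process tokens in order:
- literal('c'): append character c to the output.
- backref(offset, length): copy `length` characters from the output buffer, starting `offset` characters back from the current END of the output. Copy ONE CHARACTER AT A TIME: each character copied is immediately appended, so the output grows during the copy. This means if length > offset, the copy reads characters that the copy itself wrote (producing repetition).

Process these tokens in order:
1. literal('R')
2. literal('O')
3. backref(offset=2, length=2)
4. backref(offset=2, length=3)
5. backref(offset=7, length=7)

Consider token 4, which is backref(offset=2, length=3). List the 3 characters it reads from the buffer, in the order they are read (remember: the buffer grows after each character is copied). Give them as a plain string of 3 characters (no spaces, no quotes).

Token 1: literal('R'). Output: "R"
Token 2: literal('O'). Output: "RO"
Token 3: backref(off=2, len=2). Copied 'RO' from pos 0. Output: "RORO"
Token 4: backref(off=2, len=3). Buffer before: "RORO" (len 4)
  byte 1: read out[2]='R', append. Buffer now: "ROROR"
  byte 2: read out[3]='O', append. Buffer now: "RORORO"
  byte 3: read out[4]='R', append. Buffer now: "ROROROR"

Answer: ROR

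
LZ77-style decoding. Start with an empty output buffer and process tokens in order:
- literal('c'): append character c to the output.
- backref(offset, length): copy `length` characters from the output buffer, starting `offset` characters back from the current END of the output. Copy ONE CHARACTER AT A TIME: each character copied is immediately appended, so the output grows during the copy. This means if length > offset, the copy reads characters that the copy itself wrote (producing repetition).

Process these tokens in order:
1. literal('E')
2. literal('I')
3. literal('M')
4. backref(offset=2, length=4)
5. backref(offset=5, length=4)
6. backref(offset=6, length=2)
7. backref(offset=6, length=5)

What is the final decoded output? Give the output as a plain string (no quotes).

Token 1: literal('E'). Output: "E"
Token 2: literal('I'). Output: "EI"
Token 3: literal('M'). Output: "EIM"
Token 4: backref(off=2, len=4) (overlapping!). Copied 'IMIM' from pos 1. Output: "EIMIMIM"
Token 5: backref(off=5, len=4). Copied 'MIMI' from pos 2. Output: "EIMIMIMMIMI"
Token 6: backref(off=6, len=2). Copied 'IM' from pos 5. Output: "EIMIMIMMIMIIM"
Token 7: backref(off=6, len=5). Copied 'MIMII' from pos 7. Output: "EIMIMIMMIMIIMMIMII"

Answer: EIMIMIMMIMIIMMIMII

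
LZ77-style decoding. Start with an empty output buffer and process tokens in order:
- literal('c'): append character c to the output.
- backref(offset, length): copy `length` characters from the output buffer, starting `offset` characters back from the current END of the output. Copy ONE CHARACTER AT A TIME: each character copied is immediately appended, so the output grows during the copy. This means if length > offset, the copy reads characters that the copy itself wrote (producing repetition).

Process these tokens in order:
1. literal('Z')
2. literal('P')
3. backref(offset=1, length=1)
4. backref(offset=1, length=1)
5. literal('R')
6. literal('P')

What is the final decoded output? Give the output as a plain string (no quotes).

Token 1: literal('Z'). Output: "Z"
Token 2: literal('P'). Output: "ZP"
Token 3: backref(off=1, len=1). Copied 'P' from pos 1. Output: "ZPP"
Token 4: backref(off=1, len=1). Copied 'P' from pos 2. Output: "ZPPP"
Token 5: literal('R'). Output: "ZPPPR"
Token 6: literal('P'). Output: "ZPPPRP"

Answer: ZPPPRP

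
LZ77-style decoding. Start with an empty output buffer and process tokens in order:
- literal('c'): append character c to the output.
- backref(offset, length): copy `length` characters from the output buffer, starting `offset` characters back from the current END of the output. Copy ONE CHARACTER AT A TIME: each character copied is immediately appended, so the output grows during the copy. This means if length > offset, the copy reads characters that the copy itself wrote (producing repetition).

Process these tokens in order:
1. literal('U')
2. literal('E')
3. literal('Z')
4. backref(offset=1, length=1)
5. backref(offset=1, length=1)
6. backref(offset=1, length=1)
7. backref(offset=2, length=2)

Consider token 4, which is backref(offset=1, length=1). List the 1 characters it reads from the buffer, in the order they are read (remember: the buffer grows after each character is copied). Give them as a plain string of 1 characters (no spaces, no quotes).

Token 1: literal('U'). Output: "U"
Token 2: literal('E'). Output: "UE"
Token 3: literal('Z'). Output: "UEZ"
Token 4: backref(off=1, len=1). Buffer before: "UEZ" (len 3)
  byte 1: read out[2]='Z', append. Buffer now: "UEZZ"

Answer: Z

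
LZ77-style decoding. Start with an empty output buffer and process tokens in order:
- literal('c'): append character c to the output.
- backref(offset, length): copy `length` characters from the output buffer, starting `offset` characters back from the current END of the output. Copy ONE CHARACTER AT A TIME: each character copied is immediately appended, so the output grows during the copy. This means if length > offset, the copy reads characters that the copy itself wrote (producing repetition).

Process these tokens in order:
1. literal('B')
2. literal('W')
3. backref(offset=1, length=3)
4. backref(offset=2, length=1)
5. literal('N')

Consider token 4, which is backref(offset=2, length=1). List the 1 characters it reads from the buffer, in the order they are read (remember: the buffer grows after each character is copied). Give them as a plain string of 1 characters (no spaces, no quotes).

Token 1: literal('B'). Output: "B"
Token 2: literal('W'). Output: "BW"
Token 3: backref(off=1, len=3) (overlapping!). Copied 'WWW' from pos 1. Output: "BWWWW"
Token 4: backref(off=2, len=1). Buffer before: "BWWWW" (len 5)
  byte 1: read out[3]='W', append. Buffer now: "BWWWWW"

Answer: W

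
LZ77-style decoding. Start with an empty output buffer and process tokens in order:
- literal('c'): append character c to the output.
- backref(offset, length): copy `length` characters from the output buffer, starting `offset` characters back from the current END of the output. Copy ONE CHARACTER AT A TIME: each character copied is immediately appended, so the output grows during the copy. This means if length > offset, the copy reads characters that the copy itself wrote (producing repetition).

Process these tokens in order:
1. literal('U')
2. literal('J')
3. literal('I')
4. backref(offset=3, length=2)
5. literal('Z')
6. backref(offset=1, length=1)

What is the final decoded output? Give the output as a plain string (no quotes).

Token 1: literal('U'). Output: "U"
Token 2: literal('J'). Output: "UJ"
Token 3: literal('I'). Output: "UJI"
Token 4: backref(off=3, len=2). Copied 'UJ' from pos 0. Output: "UJIUJ"
Token 5: literal('Z'). Output: "UJIUJZ"
Token 6: backref(off=1, len=1). Copied 'Z' from pos 5. Output: "UJIUJZZ"

Answer: UJIUJZZ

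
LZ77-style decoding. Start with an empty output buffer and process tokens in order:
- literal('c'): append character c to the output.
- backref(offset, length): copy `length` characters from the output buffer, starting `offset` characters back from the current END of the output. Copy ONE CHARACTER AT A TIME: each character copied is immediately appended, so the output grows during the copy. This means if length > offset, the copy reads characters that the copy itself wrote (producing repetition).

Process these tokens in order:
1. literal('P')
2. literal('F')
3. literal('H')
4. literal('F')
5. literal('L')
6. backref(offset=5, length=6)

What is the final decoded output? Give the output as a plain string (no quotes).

Token 1: literal('P'). Output: "P"
Token 2: literal('F'). Output: "PF"
Token 3: literal('H'). Output: "PFH"
Token 4: literal('F'). Output: "PFHF"
Token 5: literal('L'). Output: "PFHFL"
Token 6: backref(off=5, len=6) (overlapping!). Copied 'PFHFLP' from pos 0. Output: "PFHFLPFHFLP"

Answer: PFHFLPFHFLP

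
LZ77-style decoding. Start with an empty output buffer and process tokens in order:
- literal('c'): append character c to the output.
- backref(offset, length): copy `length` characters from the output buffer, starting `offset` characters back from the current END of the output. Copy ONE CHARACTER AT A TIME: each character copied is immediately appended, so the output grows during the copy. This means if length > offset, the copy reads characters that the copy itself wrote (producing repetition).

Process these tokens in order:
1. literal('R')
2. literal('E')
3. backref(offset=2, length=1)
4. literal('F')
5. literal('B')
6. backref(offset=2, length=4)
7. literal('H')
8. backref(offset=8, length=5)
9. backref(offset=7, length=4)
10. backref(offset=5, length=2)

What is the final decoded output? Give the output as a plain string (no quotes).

Answer: RERFBFBFBHRFBFBBHRFBB

Derivation:
Token 1: literal('R'). Output: "R"
Token 2: literal('E'). Output: "RE"
Token 3: backref(off=2, len=1). Copied 'R' from pos 0. Output: "RER"
Token 4: literal('F'). Output: "RERF"
Token 5: literal('B'). Output: "RERFB"
Token 6: backref(off=2, len=4) (overlapping!). Copied 'FBFB' from pos 3. Output: "RERFBFBFB"
Token 7: literal('H'). Output: "RERFBFBFBH"
Token 8: backref(off=8, len=5). Copied 'RFBFB' from pos 2. Output: "RERFBFBFBHRFBFB"
Token 9: backref(off=7, len=4). Copied 'BHRF' from pos 8. Output: "RERFBFBFBHRFBFBBHRF"
Token 10: backref(off=5, len=2). Copied 'BB' from pos 14. Output: "RERFBFBFBHRFBFBBHRFBB"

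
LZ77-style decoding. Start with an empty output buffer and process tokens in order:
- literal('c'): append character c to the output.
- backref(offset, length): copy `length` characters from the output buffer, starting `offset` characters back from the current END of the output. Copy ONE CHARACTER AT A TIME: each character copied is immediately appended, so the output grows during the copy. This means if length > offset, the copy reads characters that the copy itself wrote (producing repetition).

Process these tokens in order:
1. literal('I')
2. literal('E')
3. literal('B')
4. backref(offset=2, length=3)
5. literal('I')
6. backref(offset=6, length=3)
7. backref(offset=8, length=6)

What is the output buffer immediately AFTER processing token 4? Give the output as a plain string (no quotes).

Answer: IEBEBE

Derivation:
Token 1: literal('I'). Output: "I"
Token 2: literal('E'). Output: "IE"
Token 3: literal('B'). Output: "IEB"
Token 4: backref(off=2, len=3) (overlapping!). Copied 'EBE' from pos 1. Output: "IEBEBE"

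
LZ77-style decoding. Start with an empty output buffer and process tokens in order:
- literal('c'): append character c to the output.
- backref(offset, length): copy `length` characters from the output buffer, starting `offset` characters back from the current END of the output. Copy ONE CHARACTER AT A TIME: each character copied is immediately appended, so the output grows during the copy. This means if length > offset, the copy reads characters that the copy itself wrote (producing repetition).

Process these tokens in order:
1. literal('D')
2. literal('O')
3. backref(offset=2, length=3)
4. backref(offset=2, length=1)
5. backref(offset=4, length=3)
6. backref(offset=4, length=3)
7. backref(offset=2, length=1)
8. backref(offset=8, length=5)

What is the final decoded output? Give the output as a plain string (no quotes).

Token 1: literal('D'). Output: "D"
Token 2: literal('O'). Output: "DO"
Token 3: backref(off=2, len=3) (overlapping!). Copied 'DOD' from pos 0. Output: "DODOD"
Token 4: backref(off=2, len=1). Copied 'O' from pos 3. Output: "DODODO"
Token 5: backref(off=4, len=3). Copied 'DOD' from pos 2. Output: "DODODODOD"
Token 6: backref(off=4, len=3). Copied 'ODO' from pos 5. Output: "DODODODODODO"
Token 7: backref(off=2, len=1). Copied 'D' from pos 10. Output: "DODODODODODOD"
Token 8: backref(off=8, len=5). Copied 'ODODO' from pos 5. Output: "DODODODODODODODODO"

Answer: DODODODODODODODODO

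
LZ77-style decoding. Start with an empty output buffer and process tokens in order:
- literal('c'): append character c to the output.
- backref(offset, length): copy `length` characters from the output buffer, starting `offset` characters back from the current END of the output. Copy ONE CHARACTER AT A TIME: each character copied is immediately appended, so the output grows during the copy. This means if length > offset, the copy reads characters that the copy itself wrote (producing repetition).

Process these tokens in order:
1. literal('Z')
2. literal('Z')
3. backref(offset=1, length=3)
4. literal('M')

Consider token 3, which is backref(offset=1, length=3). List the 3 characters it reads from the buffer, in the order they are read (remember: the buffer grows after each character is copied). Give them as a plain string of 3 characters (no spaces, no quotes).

Token 1: literal('Z'). Output: "Z"
Token 2: literal('Z'). Output: "ZZ"
Token 3: backref(off=1, len=3). Buffer before: "ZZ" (len 2)
  byte 1: read out[1]='Z', append. Buffer now: "ZZZ"
  byte 2: read out[2]='Z', append. Buffer now: "ZZZZ"
  byte 3: read out[3]='Z', append. Buffer now: "ZZZZZ"

Answer: ZZZ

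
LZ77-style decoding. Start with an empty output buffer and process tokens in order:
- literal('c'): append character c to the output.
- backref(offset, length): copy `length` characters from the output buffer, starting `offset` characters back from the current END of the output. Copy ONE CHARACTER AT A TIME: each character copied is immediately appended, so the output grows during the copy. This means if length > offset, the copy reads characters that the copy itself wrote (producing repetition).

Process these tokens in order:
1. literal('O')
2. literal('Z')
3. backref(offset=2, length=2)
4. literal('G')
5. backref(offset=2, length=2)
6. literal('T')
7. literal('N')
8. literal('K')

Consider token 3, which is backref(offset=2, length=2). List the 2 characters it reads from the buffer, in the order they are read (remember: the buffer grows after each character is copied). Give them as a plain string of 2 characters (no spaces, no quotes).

Token 1: literal('O'). Output: "O"
Token 2: literal('Z'). Output: "OZ"
Token 3: backref(off=2, len=2). Buffer before: "OZ" (len 2)
  byte 1: read out[0]='O', append. Buffer now: "OZO"
  byte 2: read out[1]='Z', append. Buffer now: "OZOZ"

Answer: OZ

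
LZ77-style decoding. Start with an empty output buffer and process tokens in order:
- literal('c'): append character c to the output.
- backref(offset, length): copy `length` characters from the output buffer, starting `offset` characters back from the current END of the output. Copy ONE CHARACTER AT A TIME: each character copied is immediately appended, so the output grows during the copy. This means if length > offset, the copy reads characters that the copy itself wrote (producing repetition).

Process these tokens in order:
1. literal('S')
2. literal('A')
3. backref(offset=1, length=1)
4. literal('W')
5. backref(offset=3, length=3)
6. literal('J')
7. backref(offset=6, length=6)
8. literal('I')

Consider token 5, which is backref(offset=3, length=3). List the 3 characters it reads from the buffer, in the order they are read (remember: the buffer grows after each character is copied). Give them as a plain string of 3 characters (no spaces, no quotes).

Answer: AAW

Derivation:
Token 1: literal('S'). Output: "S"
Token 2: literal('A'). Output: "SA"
Token 3: backref(off=1, len=1). Copied 'A' from pos 1. Output: "SAA"
Token 4: literal('W'). Output: "SAAW"
Token 5: backref(off=3, len=3). Buffer before: "SAAW" (len 4)
  byte 1: read out[1]='A', append. Buffer now: "SAAWA"
  byte 2: read out[2]='A', append. Buffer now: "SAAWAA"
  byte 3: read out[3]='W', append. Buffer now: "SAAWAAW"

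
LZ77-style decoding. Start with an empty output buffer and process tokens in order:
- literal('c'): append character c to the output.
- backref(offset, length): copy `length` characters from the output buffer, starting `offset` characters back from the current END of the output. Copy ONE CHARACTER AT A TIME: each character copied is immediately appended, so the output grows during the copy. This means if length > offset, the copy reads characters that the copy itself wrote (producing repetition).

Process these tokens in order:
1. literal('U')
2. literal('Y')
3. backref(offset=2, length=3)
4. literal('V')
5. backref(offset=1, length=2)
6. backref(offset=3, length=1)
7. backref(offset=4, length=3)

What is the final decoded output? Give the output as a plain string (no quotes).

Answer: UYUYUVVVVVVV

Derivation:
Token 1: literal('U'). Output: "U"
Token 2: literal('Y'). Output: "UY"
Token 3: backref(off=2, len=3) (overlapping!). Copied 'UYU' from pos 0. Output: "UYUYU"
Token 4: literal('V'). Output: "UYUYUV"
Token 5: backref(off=1, len=2) (overlapping!). Copied 'VV' from pos 5. Output: "UYUYUVVV"
Token 6: backref(off=3, len=1). Copied 'V' from pos 5. Output: "UYUYUVVVV"
Token 7: backref(off=4, len=3). Copied 'VVV' from pos 5. Output: "UYUYUVVVVVVV"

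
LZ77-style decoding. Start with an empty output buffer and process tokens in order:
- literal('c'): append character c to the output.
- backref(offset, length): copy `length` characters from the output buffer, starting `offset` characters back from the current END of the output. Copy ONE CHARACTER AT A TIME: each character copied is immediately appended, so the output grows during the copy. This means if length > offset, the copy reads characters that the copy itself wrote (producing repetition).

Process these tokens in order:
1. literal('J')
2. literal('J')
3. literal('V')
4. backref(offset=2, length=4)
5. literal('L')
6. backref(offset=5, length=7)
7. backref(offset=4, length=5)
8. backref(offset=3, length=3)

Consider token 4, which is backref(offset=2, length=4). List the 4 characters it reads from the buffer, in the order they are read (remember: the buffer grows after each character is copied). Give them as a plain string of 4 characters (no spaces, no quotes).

Answer: JVJV

Derivation:
Token 1: literal('J'). Output: "J"
Token 2: literal('J'). Output: "JJ"
Token 3: literal('V'). Output: "JJV"
Token 4: backref(off=2, len=4). Buffer before: "JJV" (len 3)
  byte 1: read out[1]='J', append. Buffer now: "JJVJ"
  byte 2: read out[2]='V', append. Buffer now: "JJVJV"
  byte 3: read out[3]='J', append. Buffer now: "JJVJVJ"
  byte 4: read out[4]='V', append. Buffer now: "JJVJVJV"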